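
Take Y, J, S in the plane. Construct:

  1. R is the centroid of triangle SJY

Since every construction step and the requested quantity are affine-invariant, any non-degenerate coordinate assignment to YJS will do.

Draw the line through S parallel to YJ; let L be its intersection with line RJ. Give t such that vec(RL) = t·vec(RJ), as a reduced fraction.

Work in coordinates with Y = (0, 0), J = (1, 0), S = (0, 1).
1. R is the centroid of triangle SJY ⇒ R = (1/3, 1/3)
through S parallel to YJ: direction (1, 0); meets RJ at L = (-1, 1)
L = R + t·(J−R) with t = -2

t = -2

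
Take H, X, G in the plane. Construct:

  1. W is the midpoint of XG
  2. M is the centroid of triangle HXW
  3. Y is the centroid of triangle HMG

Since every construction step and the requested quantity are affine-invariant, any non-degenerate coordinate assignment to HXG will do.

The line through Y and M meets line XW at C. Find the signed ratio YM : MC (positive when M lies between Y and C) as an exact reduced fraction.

YM:MC = 1/3

Assign H = (0, 0), X = (1, 0), G = (0, 1) — the answer is frame-independent, so this choice is without loss of generality.
1. W is the midpoint of XG ⇒ W = (1/2, 1/2)
2. M is the centroid of triangle HXW ⇒ M = (1/2, 1/6)
3. Y is the centroid of triangle HMG ⇒ Y = (1/6, 7/18)
line YM meets XW at C = (3/2, -1/2)
M = Y + t·(C−Y) with t = 1/4, so YM:MC = 1/4:3/4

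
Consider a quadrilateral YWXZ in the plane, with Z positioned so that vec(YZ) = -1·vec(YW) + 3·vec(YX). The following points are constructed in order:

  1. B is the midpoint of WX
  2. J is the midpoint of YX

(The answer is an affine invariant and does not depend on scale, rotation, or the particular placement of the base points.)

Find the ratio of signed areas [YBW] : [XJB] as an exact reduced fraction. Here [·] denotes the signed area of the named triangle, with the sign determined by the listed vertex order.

[YBW]:[XJB] = -2

Choose coordinates Y = (0, 0), W = (1, 0), X = (0, 1), Z = (-1, 3).
1. B is the midpoint of WX ⇒ B = (1/2, 1/2)
2. J is the midpoint of YX ⇒ J = (0, 1/2)
2·[YBW] = -1/2, 2·[XJB] = 1/4
[YBW]:[XJB] = -1/2:1/4 = -2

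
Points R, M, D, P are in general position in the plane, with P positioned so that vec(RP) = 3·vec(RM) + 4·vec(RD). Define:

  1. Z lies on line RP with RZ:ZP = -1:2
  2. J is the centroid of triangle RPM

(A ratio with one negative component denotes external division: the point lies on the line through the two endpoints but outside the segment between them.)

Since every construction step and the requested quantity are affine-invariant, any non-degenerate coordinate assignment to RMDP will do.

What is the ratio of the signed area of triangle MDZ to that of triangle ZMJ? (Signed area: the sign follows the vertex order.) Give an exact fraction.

[MDZ]:[ZMJ] = 2

Assign R = (0, 0), M = (1, 0), D = (0, 1), P = (3, 4) — the answer is frame-independent, so this choice is without loss of generality.
1. Z lies on line RP with RZ:ZP = -1:2 ⇒ Z = (-3, -4)
2. J is the centroid of triangle RPM ⇒ J = (4/3, 4/3)
2·[MDZ] = 8, 2·[ZMJ] = 4
[MDZ]:[ZMJ] = 8:4 = 2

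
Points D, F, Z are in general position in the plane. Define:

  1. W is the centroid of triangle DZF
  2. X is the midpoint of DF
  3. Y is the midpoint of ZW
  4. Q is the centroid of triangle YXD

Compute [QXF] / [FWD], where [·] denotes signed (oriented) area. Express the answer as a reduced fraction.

Work in coordinates with D = (0, 0), F = (1, 0), Z = (0, 1).
1. W is the centroid of triangle DZF ⇒ W = (1/3, 1/3)
2. X is the midpoint of DF ⇒ X = (1/2, 0)
3. Y is the midpoint of ZW ⇒ Y = (1/6, 2/3)
4. Q is the centroid of triangle YXD ⇒ Q = (2/9, 2/9)
2·[QXF] = 1/9, 2·[FWD] = 1/3
[QXF]:[FWD] = 1/9:1/3 = 1/3

[QXF]:[FWD] = 1/3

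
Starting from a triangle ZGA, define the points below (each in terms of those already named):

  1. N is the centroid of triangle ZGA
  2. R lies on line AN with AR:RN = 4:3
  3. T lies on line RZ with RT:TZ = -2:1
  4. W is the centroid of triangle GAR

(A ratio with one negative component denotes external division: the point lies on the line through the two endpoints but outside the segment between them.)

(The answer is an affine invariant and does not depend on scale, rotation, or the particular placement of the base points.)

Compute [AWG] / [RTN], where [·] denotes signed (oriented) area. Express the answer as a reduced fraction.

[AWG]:[RTN] = 2/9

Choose coordinates Z = (0, 0), G = (1, 0), A = (0, 1).
1. N is the centroid of triangle ZGA ⇒ N = (1/3, 1/3)
2. R lies on line AN with AR:RN = 4:3 ⇒ R = (4/21, 13/21)
3. T lies on line RZ with RT:TZ = -2:1 ⇒ T = (-4/21, -13/21)
4. W is the centroid of triangle GAR ⇒ W = (25/63, 34/63)
2·[AWG] = 4/63, 2·[RTN] = 2/7
[AWG]:[RTN] = 4/63:2/7 = 2/9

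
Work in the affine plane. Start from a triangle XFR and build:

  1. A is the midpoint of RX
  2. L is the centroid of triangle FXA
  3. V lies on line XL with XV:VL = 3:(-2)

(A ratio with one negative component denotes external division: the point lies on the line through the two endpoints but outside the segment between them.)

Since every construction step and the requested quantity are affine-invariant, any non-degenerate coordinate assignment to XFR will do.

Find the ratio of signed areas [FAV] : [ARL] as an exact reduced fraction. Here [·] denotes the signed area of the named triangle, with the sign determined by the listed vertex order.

Set X = (0, 0), F = (1, 0), R = (0, 1); any affine frame gives the same invariant.
1. A is the midpoint of RX ⇒ A = (0, 1/2)
2. L is the centroid of triangle FXA ⇒ L = (1/3, 1/6)
3. V lies on line XL with XV:VL = 3:(-2) ⇒ V = (1, 1/2)
2·[FAV] = -1/2, 2·[ARL] = -1/6
[FAV]:[ARL] = -1/2:-1/6 = 3

[FAV]:[ARL] = 3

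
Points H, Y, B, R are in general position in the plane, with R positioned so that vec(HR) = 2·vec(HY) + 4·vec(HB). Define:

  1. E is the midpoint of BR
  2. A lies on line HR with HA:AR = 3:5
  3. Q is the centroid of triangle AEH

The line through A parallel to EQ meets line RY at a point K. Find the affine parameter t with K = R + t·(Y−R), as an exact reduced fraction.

Set H = (0, 0), Y = (1, 0), B = (0, 1), R = (2, 4); any affine frame gives the same invariant.
1. E is the midpoint of BR ⇒ E = (1, 5/2)
2. A lies on line HR with HA:AR = 3:5 ⇒ A = (3/4, 3/2)
3. Q is the centroid of triangle AEH ⇒ Q = (7/12, 4/3)
through A parallel to EQ: direction (-5/12, -7/6); meets RY at K = (17/6, 22/3)
K = R + t·(Y−R) with t = -5/6

t = -5/6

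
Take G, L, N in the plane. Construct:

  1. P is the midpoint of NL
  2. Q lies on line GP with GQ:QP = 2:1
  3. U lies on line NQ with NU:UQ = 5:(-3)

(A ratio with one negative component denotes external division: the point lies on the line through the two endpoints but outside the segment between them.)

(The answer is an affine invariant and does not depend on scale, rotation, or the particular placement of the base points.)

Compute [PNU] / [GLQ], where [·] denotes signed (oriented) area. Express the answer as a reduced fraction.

Choose coordinates G = (0, 0), L = (1, 0), N = (0, 1).
1. P is the midpoint of NL ⇒ P = (1/2, 1/2)
2. Q lies on line GP with GQ:QP = 2:1 ⇒ Q = (1/3, 1/3)
3. U lies on line NQ with NU:UQ = 5:(-3) ⇒ U = (5/6, -2/3)
2·[PNU] = 5/12, 2·[GLQ] = 1/3
[PNU]:[GLQ] = 5/12:1/3 = 5/4

[PNU]:[GLQ] = 5/4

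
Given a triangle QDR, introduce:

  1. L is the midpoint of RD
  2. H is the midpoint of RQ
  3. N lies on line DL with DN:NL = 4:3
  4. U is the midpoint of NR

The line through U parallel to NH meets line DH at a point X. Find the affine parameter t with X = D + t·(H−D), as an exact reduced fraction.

Set Q = (0, 0), D = (1, 0), R = (0, 1); any affine frame gives the same invariant.
1. L is the midpoint of RD ⇒ L = (1/2, 1/2)
2. H is the midpoint of RQ ⇒ H = (0, 1/2)
3. N lies on line DL with DN:NL = 4:3 ⇒ N = (5/7, 2/7)
4. U is the midpoint of NR ⇒ U = (5/14, 9/14)
through U parallel to NH: direction (-5/7, 3/14); meets DH at X = (-5/4, 9/8)
X = D + t·(H−D) with t = 9/4

t = 9/4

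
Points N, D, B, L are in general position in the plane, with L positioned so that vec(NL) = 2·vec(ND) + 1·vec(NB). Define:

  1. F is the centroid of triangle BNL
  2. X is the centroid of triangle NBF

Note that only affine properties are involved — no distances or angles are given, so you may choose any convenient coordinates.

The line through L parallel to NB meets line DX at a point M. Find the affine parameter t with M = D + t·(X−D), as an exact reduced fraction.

Set N = (0, 0), D = (1, 0), B = (0, 1), L = (2, 1); any affine frame gives the same invariant.
1. F is the centroid of triangle BNL ⇒ F = (2/3, 2/3)
2. X is the centroid of triangle NBF ⇒ X = (2/9, 5/9)
through L parallel to NB: direction (0, 1); meets DX at M = (2, -5/7)
M = D + t·(X−D) with t = -9/7

t = -9/7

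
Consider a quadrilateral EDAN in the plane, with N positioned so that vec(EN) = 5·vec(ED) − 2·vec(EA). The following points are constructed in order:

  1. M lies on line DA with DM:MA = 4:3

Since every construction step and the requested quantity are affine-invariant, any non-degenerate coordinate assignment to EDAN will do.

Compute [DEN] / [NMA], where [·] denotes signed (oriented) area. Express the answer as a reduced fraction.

Choose coordinates E = (0, 0), D = (1, 0), A = (0, 1), N = (5, -2).
1. M lies on line DA with DM:MA = 4:3 ⇒ M = (3/7, 4/7)
2·[DEN] = 2, 2·[NMA] = -6/7
[DEN]:[NMA] = 2:-6/7 = -7/3

[DEN]:[NMA] = -7/3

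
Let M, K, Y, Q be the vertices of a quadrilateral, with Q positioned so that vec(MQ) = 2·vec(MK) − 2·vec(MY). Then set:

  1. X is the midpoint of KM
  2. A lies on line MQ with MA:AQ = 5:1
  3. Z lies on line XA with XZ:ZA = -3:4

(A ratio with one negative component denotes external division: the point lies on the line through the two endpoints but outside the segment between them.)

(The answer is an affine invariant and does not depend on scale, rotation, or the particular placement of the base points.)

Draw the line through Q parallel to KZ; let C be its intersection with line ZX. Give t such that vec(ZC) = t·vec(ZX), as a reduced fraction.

t = 6/5

Choose coordinates M = (0, 0), K = (1, 0), Y = (0, 1), Q = (2, -2).
1. X is the midpoint of KM ⇒ X = (1/2, 0)
2. A lies on line MQ with MA:AQ = 5:1 ⇒ A = (5/3, -5/3)
3. Z lies on line XA with XZ:ZA = -3:4 ⇒ Z = (-3, 5)
through Q parallel to KZ: direction (-4, 5); meets ZX at C = (6/5, -1)
C = Z + t·(X−Z) with t = 6/5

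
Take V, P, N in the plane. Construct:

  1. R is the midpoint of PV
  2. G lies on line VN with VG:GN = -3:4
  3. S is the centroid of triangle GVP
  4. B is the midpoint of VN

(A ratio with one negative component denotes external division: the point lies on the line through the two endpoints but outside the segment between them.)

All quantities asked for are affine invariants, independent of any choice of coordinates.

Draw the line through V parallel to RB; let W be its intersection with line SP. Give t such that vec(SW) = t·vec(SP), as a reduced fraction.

Work in coordinates with V = (0, 0), P = (1, 0), N = (0, 1).
1. R is the midpoint of PV ⇒ R = (1/2, 0)
2. G lies on line VN with VG:GN = -3:4 ⇒ G = (0, -3)
3. S is the centroid of triangle GVP ⇒ S = (1/3, -1)
4. B is the midpoint of VN ⇒ B = (0, 1/2)
through V parallel to RB: direction (-1/2, 1/2); meets SP at W = (3/5, -3/5)
W = S + t·(P−S) with t = 2/5

t = 2/5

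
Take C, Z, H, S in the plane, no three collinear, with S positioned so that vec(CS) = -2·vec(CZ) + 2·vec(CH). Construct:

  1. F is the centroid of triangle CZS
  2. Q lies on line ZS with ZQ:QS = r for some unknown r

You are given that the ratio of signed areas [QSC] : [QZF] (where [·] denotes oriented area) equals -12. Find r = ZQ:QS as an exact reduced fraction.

r = 1/4

Choose coordinates C = (0, 0), Z = (1, 0), H = (0, 1), S = (-2, 2).
1. F is the centroid of triangle CZS ⇒ F = (-1/3, 2/3)
2. With ZQ:QS = r, write λ = r/(r+1) so Q = Z + λ·(S−Z); Q is affine-linear in λ
Every point depending on Q is an affine combination of Q and λ-independent points, so each such coordinate is linear in λ; the λ² term in each signed area is a multiple of (S−Z)×(S−Z) = 0, so 2·[QSC] and 2·[QZF] are each linear in λ. Evaluating at λ=0 and λ=1:
  2·[QSC] = -2·λ + 2,   2·[QZF] = -2/3·λ
So [QSC]:[QZF] = (-2·λ + 2) / (-2/3·λ). Setting this equal to -12:
  -2·λ + 2 = -12·(-2/3·λ)  ⇒  λ = 1/5
Then r = λ/(1−λ) = (1/5)/(4/5) = 1/4. Check: with r = 1/4, Q = (2/5, 2/5) and [QSC]:[QZF] = -12 as required.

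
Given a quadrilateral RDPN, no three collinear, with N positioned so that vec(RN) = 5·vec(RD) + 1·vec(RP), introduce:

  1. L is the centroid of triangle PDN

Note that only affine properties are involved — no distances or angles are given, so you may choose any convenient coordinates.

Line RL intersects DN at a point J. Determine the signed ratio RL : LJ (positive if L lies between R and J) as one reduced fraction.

Set R = (0, 0), D = (1, 0), P = (0, 1), N = (5, 1); any affine frame gives the same invariant.
1. L is the centroid of triangle PDN ⇒ L = (2, 2/3)
line RL meets DN at J = (-3, -1)
L = R + t·(J−R) with t = -2/3, so RL:LJ = -2/3:5/3

RL:LJ = -2/5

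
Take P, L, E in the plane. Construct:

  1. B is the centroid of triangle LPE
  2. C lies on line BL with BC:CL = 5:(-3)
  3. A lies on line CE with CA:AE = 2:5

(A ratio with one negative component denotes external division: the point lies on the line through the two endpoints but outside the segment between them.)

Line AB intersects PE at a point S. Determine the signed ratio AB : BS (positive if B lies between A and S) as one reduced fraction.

AB:BS = 23/7

Work in coordinates with P = (0, 0), L = (1, 0), E = (0, 1).
1. B is the centroid of triangle LPE ⇒ B = (1/3, 1/3)
2. C lies on line BL with BC:CL = 5:(-3) ⇒ C = (2, -1/2)
3. A lies on line CE with CA:AE = 2:5 ⇒ A = (10/7, -1/14)
line AB meets PE at S = (0, 21/46)
B = A + t·(S−A) with t = 23/30, so AB:BS = 23/30:7/30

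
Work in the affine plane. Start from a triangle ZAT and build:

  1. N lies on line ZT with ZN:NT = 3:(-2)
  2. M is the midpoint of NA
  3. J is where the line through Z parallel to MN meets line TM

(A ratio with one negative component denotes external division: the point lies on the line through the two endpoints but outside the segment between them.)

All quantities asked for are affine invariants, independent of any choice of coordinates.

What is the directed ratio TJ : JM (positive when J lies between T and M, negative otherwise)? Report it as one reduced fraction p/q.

TJ:JM = -1/3

Choose coordinates Z = (0, 0), A = (1, 0), T = (0, 1).
1. N lies on line ZT with ZN:NT = 3:(-2) ⇒ N = (0, 3)
2. M is the midpoint of NA ⇒ M = (1/2, 3/2)
3. J is where the line through Z parallel to MN meets line TM ⇒ J = (-1/4, 3/4)
J = T + t·(M−T) with t = -1/2, so TJ:JM = t:(1−t) = -1/2:3/2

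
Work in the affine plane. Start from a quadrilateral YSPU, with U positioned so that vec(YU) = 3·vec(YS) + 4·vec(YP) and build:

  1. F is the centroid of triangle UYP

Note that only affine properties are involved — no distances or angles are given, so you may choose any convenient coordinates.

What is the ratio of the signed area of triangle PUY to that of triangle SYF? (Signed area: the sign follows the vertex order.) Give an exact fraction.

[PUY]:[SYF] = 9/5

Choose coordinates Y = (0, 0), S = (1, 0), P = (0, 1), U = (3, 4).
1. F is the centroid of triangle UYP ⇒ F = (1, 5/3)
2·[PUY] = -3, 2·[SYF] = -5/3
[PUY]:[SYF] = -3:-5/3 = 9/5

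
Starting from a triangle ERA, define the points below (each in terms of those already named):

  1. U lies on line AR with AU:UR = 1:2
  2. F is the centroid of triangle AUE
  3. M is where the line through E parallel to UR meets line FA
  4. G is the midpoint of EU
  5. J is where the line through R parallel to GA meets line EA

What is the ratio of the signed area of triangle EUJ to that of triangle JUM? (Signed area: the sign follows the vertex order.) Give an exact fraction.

[EUJ]:[JUM] = -4

Choose coordinates E = (0, 0), R = (1, 0), A = (0, 1).
1. U lies on line AR with AU:UR = 1:2 ⇒ U = (1/3, 2/3)
2. F is the centroid of triangle AUE ⇒ F = (1/9, 5/9)
3. M is where the line through E parallel to UR meets line FA ⇒ M = (1/3, -1/3)
4. G is the midpoint of EU ⇒ G = (1/6, 1/3)
5. J is where the line through R parallel to GA meets line EA ⇒ J = (0, 4)
2·[EUJ] = 4/3, 2·[JUM] = -1/3
[EUJ]:[JUM] = 4/3:-1/3 = -4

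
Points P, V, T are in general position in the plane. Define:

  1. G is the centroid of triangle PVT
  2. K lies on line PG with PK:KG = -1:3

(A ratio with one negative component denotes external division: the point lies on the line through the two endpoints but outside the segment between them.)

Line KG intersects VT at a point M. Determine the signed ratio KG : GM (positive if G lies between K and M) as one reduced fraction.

Work in coordinates with P = (0, 0), V = (1, 0), T = (0, 1).
1. G is the centroid of triangle PVT ⇒ G = (1/3, 1/3)
2. K lies on line PG with PK:KG = -1:3 ⇒ K = (-1/6, -1/6)
line KG meets VT at M = (1/2, 1/2)
G = K + t·(M−K) with t = 3/4, so KG:GM = 3/4:1/4

KG:GM = 3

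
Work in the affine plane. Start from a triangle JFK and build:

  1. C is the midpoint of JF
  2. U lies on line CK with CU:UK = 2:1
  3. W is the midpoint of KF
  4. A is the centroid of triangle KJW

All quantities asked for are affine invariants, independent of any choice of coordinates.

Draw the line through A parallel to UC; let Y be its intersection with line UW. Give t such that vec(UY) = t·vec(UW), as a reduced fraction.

Assign J = (0, 0), F = (1, 0), K = (0, 1) — the answer is frame-independent, so this choice is without loss of generality.
1. C is the midpoint of JF ⇒ C = (1/2, 0)
2. U lies on line CK with CU:UK = 2:1 ⇒ U = (1/6, 2/3)
3. W is the midpoint of KF ⇒ W = (1/2, 1/2)
4. A is the centroid of triangle KJW ⇒ A = (1/6, 1/2)
through A parallel to UC: direction (1/3, -2/3); meets UW at Y = (1/18, 13/18)
Y = U + t·(W−U) with t = -1/3

t = -1/3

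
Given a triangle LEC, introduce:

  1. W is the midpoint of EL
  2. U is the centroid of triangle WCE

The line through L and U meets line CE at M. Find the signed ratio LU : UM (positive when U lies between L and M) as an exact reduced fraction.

LU:UM = 5

Set L = (0, 0), E = (1, 0), C = (0, 1); any affine frame gives the same invariant.
1. W is the midpoint of EL ⇒ W = (1/2, 0)
2. U is the centroid of triangle WCE ⇒ U = (1/2, 1/3)
line LU meets CE at M = (3/5, 2/5)
U = L + t·(M−L) with t = 5/6, so LU:UM = 5/6:1/6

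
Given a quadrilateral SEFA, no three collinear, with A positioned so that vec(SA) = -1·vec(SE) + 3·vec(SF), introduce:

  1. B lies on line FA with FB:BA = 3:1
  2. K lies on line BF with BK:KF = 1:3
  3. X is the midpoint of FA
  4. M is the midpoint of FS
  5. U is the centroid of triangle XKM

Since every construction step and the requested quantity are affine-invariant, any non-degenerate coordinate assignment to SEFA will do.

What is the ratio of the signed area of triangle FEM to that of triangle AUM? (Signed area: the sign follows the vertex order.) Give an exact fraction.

Set S = (0, 0), E = (1, 0), F = (0, 1), A = (-1, 3); any affine frame gives the same invariant.
1. B lies on line FA with FB:BA = 3:1 ⇒ B = (-3/4, 5/2)
2. K lies on line BF with BK:KF = 1:3 ⇒ K = (-9/16, 17/8)
3. X is the midpoint of FA ⇒ X = (-1/2, 2)
4. M is the midpoint of FS ⇒ M = (0, 1/2)
5. U is the centroid of triangle XKM ⇒ U = (-17/48, 37/24)
2·[FEM] = -1/2, 2·[AUM] = -5/32
[FEM]:[AUM] = -1/2:-5/32 = 16/5

[FEM]:[AUM] = 16/5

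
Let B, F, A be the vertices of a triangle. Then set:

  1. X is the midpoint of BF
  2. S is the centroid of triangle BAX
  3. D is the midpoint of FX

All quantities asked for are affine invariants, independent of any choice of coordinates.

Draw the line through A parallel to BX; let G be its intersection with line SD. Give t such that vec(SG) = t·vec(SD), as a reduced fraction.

Work in coordinates with B = (0, 0), F = (1, 0), A = (0, 1).
1. X is the midpoint of BF ⇒ X = (1/2, 0)
2. S is the centroid of triangle BAX ⇒ S = (1/6, 1/3)
3. D is the midpoint of FX ⇒ D = (3/4, 0)
through A parallel to BX: direction (1/2, 0); meets SD at G = (-1, 1)
G = S + t·(D−S) with t = -2

t = -2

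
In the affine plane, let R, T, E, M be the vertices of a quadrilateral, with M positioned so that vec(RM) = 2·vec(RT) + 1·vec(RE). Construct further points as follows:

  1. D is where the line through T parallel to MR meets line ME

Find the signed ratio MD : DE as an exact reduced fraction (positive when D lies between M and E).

MD:DE = -1/3

Set R = (0, 0), T = (1, 0), E = (0, 1), M = (2, 1); any affine frame gives the same invariant.
1. D is where the line through T parallel to MR meets line ME ⇒ D = (3, 1)
D = M + t·(E−M) with t = -1/2, so MD:DE = t:(1−t) = -1/2:3/2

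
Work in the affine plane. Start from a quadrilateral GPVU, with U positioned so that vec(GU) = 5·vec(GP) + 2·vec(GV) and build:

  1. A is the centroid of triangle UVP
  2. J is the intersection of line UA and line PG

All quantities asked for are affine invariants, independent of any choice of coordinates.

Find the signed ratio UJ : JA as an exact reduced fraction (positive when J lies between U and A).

Choose coordinates G = (0, 0), P = (1, 0), V = (0, 1), U = (5, 2).
1. A is the centroid of triangle UVP ⇒ A = (2, 1)
2. J is the intersection of line UA and line PG ⇒ J = (-1, 0)
J = U + t·(A−U) with t = 2, so UJ:JA = t:(1−t) = 2:-1

UJ:JA = -2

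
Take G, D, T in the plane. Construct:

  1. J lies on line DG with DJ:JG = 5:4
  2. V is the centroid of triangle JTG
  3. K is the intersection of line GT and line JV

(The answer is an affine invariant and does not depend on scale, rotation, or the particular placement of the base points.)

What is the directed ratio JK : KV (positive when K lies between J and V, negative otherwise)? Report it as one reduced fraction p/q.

Set G = (0, 0), D = (1, 0), T = (0, 1); any affine frame gives the same invariant.
1. J lies on line DG with DJ:JG = 5:4 ⇒ J = (4/9, 0)
2. V is the centroid of triangle JTG ⇒ V = (4/27, 1/3)
3. K is the intersection of line GT and line JV ⇒ K = (0, 1/2)
K = J + t·(V−J) with t = 3/2, so JK:KV = t:(1−t) = 3/2:-1/2

JK:KV = -3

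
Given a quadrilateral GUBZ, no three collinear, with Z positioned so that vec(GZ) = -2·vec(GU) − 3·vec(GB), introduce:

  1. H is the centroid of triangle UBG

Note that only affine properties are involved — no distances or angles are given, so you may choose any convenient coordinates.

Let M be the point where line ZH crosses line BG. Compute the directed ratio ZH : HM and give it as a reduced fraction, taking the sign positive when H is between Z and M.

Assign G = (0, 0), U = (1, 0), B = (0, 1), Z = (-2, -3) — the answer is frame-independent, so this choice is without loss of generality.
1. H is the centroid of triangle UBG ⇒ H = (1/3, 1/3)
line ZH meets BG at M = (0, -1/7)
H = Z + t·(M−Z) with t = 7/6, so ZH:HM = 7/6:-1/6

ZH:HM = -7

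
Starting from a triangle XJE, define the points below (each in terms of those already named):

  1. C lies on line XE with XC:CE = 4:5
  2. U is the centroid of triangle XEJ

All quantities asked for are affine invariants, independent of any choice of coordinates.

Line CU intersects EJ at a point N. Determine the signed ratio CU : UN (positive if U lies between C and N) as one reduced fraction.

CU:UN = 2/3

Set X = (0, 0), J = (1, 0), E = (0, 1); any affine frame gives the same invariant.
1. C lies on line XE with XC:CE = 4:5 ⇒ C = (0, 4/9)
2. U is the centroid of triangle XEJ ⇒ U = (1/3, 1/3)
line CU meets EJ at N = (5/6, 1/6)
U = C + t·(N−C) with t = 2/5, so CU:UN = 2/5:3/5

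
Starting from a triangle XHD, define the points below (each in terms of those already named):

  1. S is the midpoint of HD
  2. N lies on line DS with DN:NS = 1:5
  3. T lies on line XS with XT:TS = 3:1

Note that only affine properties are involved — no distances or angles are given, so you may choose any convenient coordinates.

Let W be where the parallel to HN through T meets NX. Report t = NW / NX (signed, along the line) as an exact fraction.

t = 1/4

Choose coordinates X = (0, 0), H = (1, 0), D = (0, 1).
1. S is the midpoint of HD ⇒ S = (1/2, 1/2)
2. N lies on line DS with DN:NS = 1:5 ⇒ N = (1/12, 11/12)
3. T lies on line XS with XT:TS = 3:1 ⇒ T = (3/8, 3/8)
through T parallel to HN: direction (-11/12, 11/12); meets NX at W = (1/16, 11/16)
W = N + t·(X−N) with t = 1/4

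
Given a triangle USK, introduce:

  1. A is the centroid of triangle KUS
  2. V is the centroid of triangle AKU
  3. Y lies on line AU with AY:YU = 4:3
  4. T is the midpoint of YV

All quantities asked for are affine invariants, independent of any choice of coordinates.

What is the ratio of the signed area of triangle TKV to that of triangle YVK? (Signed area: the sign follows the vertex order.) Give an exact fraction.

Work in coordinates with U = (0, 0), S = (1, 0), K = (0, 1).
1. A is the centroid of triangle KUS ⇒ A = (1/3, 1/3)
2. V is the centroid of triangle AKU ⇒ V = (1/9, 4/9)
3. Y lies on line AU with AY:YU = 4:3 ⇒ Y = (1/7, 1/7)
4. T is the midpoint of YV ⇒ T = (8/63, 37/126)
2·[TKV] = -1/126, 2·[YVK] = 1/63
[TKV]:[YVK] = -1/126:1/63 = -1/2

[TKV]:[YVK] = -1/2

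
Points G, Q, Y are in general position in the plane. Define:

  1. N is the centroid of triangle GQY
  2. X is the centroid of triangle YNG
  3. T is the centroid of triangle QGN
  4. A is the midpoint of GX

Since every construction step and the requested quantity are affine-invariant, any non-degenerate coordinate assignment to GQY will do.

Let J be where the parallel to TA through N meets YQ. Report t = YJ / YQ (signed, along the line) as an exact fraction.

t = 4/5

Set G = (0, 0), Q = (1, 0), Y = (0, 1); any affine frame gives the same invariant.
1. N is the centroid of triangle GQY ⇒ N = (1/3, 1/3)
2. X is the centroid of triangle YNG ⇒ X = (1/9, 4/9)
3. T is the centroid of triangle QGN ⇒ T = (4/9, 1/9)
4. A is the midpoint of GX ⇒ A = (1/18, 2/9)
through N parallel to TA: direction (-7/18, 1/9); meets YQ at J = (4/5, 1/5)
J = Y + t·(Q−Y) with t = 4/5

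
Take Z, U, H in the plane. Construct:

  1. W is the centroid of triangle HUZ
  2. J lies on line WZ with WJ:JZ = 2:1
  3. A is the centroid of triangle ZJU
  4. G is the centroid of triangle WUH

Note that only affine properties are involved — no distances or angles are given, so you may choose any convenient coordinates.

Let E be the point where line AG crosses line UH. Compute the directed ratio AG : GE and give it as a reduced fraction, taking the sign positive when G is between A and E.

Set Z = (0, 0), U = (1, 0), H = (0, 1); any affine frame gives the same invariant.
1. W is the centroid of triangle HUZ ⇒ W = (1/3, 1/3)
2. J lies on line WZ with WJ:JZ = 2:1 ⇒ J = (1/9, 1/9)
3. A is the centroid of triangle ZJU ⇒ A = (10/27, 1/27)
4. G is the centroid of triangle WUH ⇒ G = (4/9, 4/9)
line AG meets UH at E = (6/13, 7/13)
G = A + t·(E−A) with t = 13/16, so AG:GE = 13/16:3/16

AG:GE = 13/3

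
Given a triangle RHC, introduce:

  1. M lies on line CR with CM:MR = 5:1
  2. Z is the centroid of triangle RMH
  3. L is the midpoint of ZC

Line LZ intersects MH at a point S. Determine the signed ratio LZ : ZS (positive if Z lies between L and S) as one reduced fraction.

Work in coordinates with R = (0, 0), H = (1, 0), C = (0, 1).
1. M lies on line CR with CM:MR = 5:1 ⇒ M = (0, 1/6)
2. Z is the centroid of triangle RMH ⇒ Z = (1/3, 1/18)
3. L is the midpoint of ZC ⇒ L = (1/6, 19/36)
line LZ meets MH at S = (5/16, 11/96)
Z = L + t·(S−L) with t = 8/7, so LZ:ZS = 8/7:-1/7

LZ:ZS = -8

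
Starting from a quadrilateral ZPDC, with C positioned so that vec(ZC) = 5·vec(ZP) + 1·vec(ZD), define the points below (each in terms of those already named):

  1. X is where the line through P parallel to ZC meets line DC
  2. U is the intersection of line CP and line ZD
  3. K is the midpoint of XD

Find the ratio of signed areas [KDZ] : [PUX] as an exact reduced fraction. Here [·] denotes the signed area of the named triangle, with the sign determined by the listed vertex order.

Choose coordinates Z = (0, 0), P = (1, 0), D = (0, 1), C = (5, 1).
1. X is where the line through P parallel to ZC meets line DC ⇒ X = (6, 1)
2. U is the intersection of line CP and line ZD ⇒ U = (0, -1/4)
3. K is the midpoint of XD ⇒ K = (3, 1)
2·[KDZ] = 3, 2·[PUX] = 1/4
[KDZ]:[PUX] = 3:1/4 = 12

[KDZ]:[PUX] = 12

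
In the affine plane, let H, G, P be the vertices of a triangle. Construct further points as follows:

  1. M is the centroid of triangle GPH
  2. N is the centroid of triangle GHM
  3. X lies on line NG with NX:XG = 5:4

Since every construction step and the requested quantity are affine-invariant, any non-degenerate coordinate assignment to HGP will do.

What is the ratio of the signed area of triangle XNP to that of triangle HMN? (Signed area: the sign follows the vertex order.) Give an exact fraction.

[XNP]:[HMN] = 20/9

Work in coordinates with H = (0, 0), G = (1, 0), P = (0, 1).
1. M is the centroid of triangle GPH ⇒ M = (1/3, 1/3)
2. N is the centroid of triangle GHM ⇒ N = (4/9, 1/9)
3. X lies on line NG with NX:XG = 5:4 ⇒ X = (61/81, 4/81)
2·[XNP] = -20/81, 2·[HMN] = -1/9
[XNP]:[HMN] = -20/81:-1/9 = 20/9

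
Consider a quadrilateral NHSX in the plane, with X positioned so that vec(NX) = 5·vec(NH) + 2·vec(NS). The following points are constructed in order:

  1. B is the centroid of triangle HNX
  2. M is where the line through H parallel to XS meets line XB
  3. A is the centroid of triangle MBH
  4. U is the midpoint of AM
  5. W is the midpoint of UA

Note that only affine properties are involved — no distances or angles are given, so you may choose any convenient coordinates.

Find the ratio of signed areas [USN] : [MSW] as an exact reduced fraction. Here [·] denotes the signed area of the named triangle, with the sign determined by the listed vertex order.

Work in coordinates with N = (0, 0), H = (1, 0), S = (0, 1), X = (5, 2).
1. B is the centroid of triangle HNX ⇒ B = (2, 2/3)
2. M is where the line through H parallel to XS meets line XB ⇒ M = (1/11, -2/11)
3. A is the centroid of triangle MBH ⇒ A = (34/33, 16/99)
4. U is the midpoint of AM ⇒ U = (37/66, -1/99)
5. W is the midpoint of UA ⇒ W = (35/44, 5/66)
2·[USN] = 37/66, 2·[MSW] = -113/132
[USN]:[MSW] = 37/66:-113/132 = -74/113

[USN]:[MSW] = -74/113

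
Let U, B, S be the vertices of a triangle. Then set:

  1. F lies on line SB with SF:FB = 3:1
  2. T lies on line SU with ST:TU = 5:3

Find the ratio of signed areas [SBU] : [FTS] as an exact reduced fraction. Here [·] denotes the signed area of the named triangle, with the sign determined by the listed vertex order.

Choose coordinates U = (0, 0), B = (1, 0), S = (0, 1).
1. F lies on line SB with SF:FB = 3:1 ⇒ F = (3/4, 1/4)
2. T lies on line SU with ST:TU = 5:3 ⇒ T = (0, 3/8)
2·[SBU] = -1, 2·[FTS] = -15/32
[SBU]:[FTS] = -1:-15/32 = 32/15

[SBU]:[FTS] = 32/15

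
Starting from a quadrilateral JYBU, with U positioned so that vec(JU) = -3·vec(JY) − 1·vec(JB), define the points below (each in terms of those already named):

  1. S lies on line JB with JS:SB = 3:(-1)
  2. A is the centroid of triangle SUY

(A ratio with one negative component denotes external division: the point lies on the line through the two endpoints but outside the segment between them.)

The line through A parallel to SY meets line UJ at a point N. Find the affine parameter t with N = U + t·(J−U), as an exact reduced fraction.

Choose coordinates J = (0, 0), Y = (1, 0), B = (0, 1), U = (-3, -1).
1. S lies on line JB with JS:SB = 3:(-1) ⇒ S = (0, 3/2)
2. A is the centroid of triangle SUY ⇒ A = (-2/3, 1/6)
through A parallel to SY: direction (1, -3/2); meets UJ at N = (-5/11, -5/33)
N = U + t·(J−U) with t = 28/33

t = 28/33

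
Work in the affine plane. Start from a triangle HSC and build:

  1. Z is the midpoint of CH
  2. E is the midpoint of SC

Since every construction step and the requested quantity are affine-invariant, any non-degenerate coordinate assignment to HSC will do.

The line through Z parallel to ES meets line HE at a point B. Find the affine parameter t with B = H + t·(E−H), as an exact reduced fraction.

t = 1/2

Assign H = (0, 0), S = (1, 0), C = (0, 1) — the answer is frame-independent, so this choice is without loss of generality.
1. Z is the midpoint of CH ⇒ Z = (0, 1/2)
2. E is the midpoint of SC ⇒ E = (1/2, 1/2)
through Z parallel to ES: direction (1/2, -1/2); meets HE at B = (1/4, 1/4)
B = H + t·(E−H) with t = 1/2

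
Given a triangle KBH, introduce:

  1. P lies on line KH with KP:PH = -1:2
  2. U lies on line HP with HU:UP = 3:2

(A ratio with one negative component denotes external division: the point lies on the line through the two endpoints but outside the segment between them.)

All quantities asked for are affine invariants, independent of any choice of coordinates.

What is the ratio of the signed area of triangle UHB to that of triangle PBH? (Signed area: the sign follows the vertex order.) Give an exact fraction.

[UHB]:[PBH] = -3/5

Work in coordinates with K = (0, 0), B = (1, 0), H = (0, 1).
1. P lies on line KH with KP:PH = -1:2 ⇒ P = (0, -1)
2. U lies on line HP with HU:UP = 3:2 ⇒ U = (0, -1/5)
2·[UHB] = -6/5, 2·[PBH] = 2
[UHB]:[PBH] = -6/5:2 = -3/5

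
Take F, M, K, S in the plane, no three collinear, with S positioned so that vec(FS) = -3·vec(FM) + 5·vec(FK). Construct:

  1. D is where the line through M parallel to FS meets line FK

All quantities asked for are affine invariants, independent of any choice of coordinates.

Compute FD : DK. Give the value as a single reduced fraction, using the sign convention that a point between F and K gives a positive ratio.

FD:DK = -5/2

Choose coordinates F = (0, 0), M = (1, 0), K = (0, 1), S = (-3, 5).
1. D is where the line through M parallel to FS meets line FK ⇒ D = (0, 5/3)
D = F + t·(K−F) with t = 5/3, so FD:DK = t:(1−t) = 5/3:-2/3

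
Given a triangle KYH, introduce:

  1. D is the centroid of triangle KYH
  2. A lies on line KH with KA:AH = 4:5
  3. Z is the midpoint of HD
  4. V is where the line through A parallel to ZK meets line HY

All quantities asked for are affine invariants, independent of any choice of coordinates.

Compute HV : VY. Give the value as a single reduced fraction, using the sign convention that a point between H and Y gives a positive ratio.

HV:VY = 1/8

Set K = (0, 0), Y = (1, 0), H = (0, 1); any affine frame gives the same invariant.
1. D is the centroid of triangle KYH ⇒ D = (1/3, 1/3)
2. A lies on line KH with KA:AH = 4:5 ⇒ A = (0, 4/9)
3. Z is the midpoint of HD ⇒ Z = (1/6, 2/3)
4. V is where the line through A parallel to ZK meets line HY ⇒ V = (1/9, 8/9)
V = H + t·(Y−H) with t = 1/9, so HV:VY = t:(1−t) = 1/9:8/9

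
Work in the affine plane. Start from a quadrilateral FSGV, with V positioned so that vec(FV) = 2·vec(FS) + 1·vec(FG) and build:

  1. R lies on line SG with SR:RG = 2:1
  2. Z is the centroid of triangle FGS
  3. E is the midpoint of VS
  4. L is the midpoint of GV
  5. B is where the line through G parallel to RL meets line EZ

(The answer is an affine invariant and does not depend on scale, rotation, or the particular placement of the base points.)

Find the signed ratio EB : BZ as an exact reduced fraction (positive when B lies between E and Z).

EB:BZ = -3/2

Choose coordinates F = (0, 0), S = (1, 0), G = (0, 1), V = (2, 1).
1. R lies on line SG with SR:RG = 2:1 ⇒ R = (1/3, 2/3)
2. Z is the centroid of triangle FGS ⇒ Z = (1/3, 1/3)
3. E is the midpoint of VS ⇒ E = (3/2, 1/2)
4. L is the midpoint of GV ⇒ L = (1, 1)
5. B is where the line through G parallel to RL meets line EZ ⇒ B = (-2, 0)
B = E + t·(Z−E) with t = 3, so EB:BZ = t:(1−t) = 3:-2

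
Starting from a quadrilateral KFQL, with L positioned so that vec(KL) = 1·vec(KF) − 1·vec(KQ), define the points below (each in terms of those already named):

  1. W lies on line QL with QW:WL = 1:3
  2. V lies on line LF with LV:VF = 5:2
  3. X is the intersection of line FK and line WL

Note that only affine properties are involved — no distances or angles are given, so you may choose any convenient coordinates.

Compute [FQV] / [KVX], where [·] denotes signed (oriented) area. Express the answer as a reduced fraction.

Choose coordinates K = (0, 0), F = (1, 0), Q = (0, 1), L = (1, -1).
1. W lies on line QL with QW:WL = 1:3 ⇒ W = (1/4, 1/2)
2. V lies on line LF with LV:VF = 5:2 ⇒ V = (1, -2/7)
3. X is the intersection of line FK and line WL ⇒ X = (1/2, 0)
2·[FQV] = 2/7, 2·[KVX] = 1/7
[FQV]:[KVX] = 2/7:1/7 = 2

[FQV]:[KVX] = 2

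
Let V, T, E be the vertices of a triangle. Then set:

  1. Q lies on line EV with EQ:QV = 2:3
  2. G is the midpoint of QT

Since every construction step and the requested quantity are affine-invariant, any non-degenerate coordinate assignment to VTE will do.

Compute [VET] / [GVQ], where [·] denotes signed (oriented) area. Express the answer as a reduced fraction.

[VET]:[GVQ] = 10/3

Assign V = (0, 0), T = (1, 0), E = (0, 1) — the answer is frame-independent, so this choice is without loss of generality.
1. Q lies on line EV with EQ:QV = 2:3 ⇒ Q = (0, 3/5)
2. G is the midpoint of QT ⇒ G = (1/2, 3/10)
2·[VET] = -1, 2·[GVQ] = -3/10
[VET]:[GVQ] = -1:-3/10 = 10/3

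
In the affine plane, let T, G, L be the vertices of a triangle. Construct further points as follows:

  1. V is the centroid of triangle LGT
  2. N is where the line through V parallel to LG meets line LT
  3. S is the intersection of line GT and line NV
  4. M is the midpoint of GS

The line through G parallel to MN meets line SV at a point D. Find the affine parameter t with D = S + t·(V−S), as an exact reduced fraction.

Set T = (0, 0), G = (1, 0), L = (0, 1); any affine frame gives the same invariant.
1. V is the centroid of triangle LGT ⇒ V = (1/3, 1/3)
2. N is where the line through V parallel to LG meets line LT ⇒ N = (0, 2/3)
3. S is the intersection of line GT and line NV ⇒ S = (2/3, 0)
4. M is the midpoint of GS ⇒ M = (5/6, 0)
through G parallel to MN: direction (-5/6, 2/3); meets SV at D = (-2/3, 4/3)
D = S + t·(V−S) with t = 4

t = 4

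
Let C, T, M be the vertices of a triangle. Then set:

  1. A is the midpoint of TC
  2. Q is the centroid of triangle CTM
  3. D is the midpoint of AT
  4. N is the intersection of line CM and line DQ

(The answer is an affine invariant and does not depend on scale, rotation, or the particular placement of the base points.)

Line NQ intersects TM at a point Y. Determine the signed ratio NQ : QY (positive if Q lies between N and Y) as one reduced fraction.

NQ:QY = 1/5

Choose coordinates C = (0, 0), T = (1, 0), M = (0, 1).
1. A is the midpoint of TC ⇒ A = (1/2, 0)
2. Q is the centroid of triangle CTM ⇒ Q = (1/3, 1/3)
3. D is the midpoint of AT ⇒ D = (3/4, 0)
4. N is the intersection of line CM and line DQ ⇒ N = (0, 3/5)
line NQ meets TM at Y = (2, -1)
Q = N + t·(Y−N) with t = 1/6, so NQ:QY = 1/6:5/6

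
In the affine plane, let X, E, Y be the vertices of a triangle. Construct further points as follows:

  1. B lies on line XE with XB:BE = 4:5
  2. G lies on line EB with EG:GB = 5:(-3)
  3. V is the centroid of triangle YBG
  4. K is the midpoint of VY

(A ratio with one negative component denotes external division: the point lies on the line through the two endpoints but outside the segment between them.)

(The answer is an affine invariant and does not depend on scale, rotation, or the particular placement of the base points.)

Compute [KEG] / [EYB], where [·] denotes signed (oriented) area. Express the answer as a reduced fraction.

[KEG]:[EYB] = -5/3

Set X = (0, 0), E = (1, 0), Y = (0, 1); any affine frame gives the same invariant.
1. B lies on line XE with XB:BE = 4:5 ⇒ B = (4/9, 0)
2. G lies on line EB with EG:GB = 5:(-3) ⇒ G = (-7/18, 0)
3. V is the centroid of triangle YBG ⇒ V = (1/54, 1/3)
4. K is the midpoint of VY ⇒ K = (1/108, 2/3)
2·[KEG] = -25/27, 2·[EYB] = 5/9
[KEG]:[EYB] = -25/27:5/9 = -5/3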